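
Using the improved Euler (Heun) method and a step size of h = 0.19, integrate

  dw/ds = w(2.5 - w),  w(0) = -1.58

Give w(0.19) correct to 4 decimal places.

Heun: k1 = f(s_n, w_n); k2 = f(s_n + h, w_n + h·k1); w_{n+1} = w_n + (h/2)·(k1 + k2).
s=0.000000, w=-1.580000:
  k1 = f(0.000000, -1.580000) = -6.446400
  k2 = f(0.190000, -2.804816) = -14.879033
  w ← -1.580000 + (0.19/2)·(-6.446400 + (-14.879033)) = -3.605916
w(0.19) ≈ -3.6059

-3.6059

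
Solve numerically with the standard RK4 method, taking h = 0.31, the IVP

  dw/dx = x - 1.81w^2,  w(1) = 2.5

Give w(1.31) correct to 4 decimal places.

RK4: k1 = f(x_n, w_n); k2 = f(x_n + h/2, w_n + (h/2)·k1); k3 = f(x_n + h/2, w_n + (h/2)·k2); k4 = f(x_n + h, w_n + h·k3); w_{n+1} = w_n + (h/6)·(k1 + 2k2 + 2k3 + k4).
x=1.000000, w=2.500000:
  k1 = f(1.000000, 2.500000) = -10.312500
  k2 = f(1.155000, 0.901563) = -0.316195
  k3 = f(1.155000, 2.450990) = -9.718305
  k4 = f(1.310000, -0.512675) = 0.834268
  w ← 2.500000 + (0.31/6)·(k1 + 2k2 + 2k3 + k4) = 0.973393
w(1.31) ≈ 0.9734

0.9734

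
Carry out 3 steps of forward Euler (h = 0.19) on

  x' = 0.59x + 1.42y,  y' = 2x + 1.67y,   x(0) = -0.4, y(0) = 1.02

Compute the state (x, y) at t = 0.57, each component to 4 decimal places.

0.5539, 2.0334

Euler on (x,y): x_{n+1} = x_n + h·x', y_{n+1} = y_n + h·y'.
0.000000: (-0.400000, 1.020000); f=(1.212400, 0.903400) → (-0.169644, 1.191646)
0.190000: (-0.169644, 1.191646); f=(1.592047, 1.650761) → (0.132845, 1.505291)
0.380000: (0.132845, 1.505291); f=(2.215891, 2.779525) → (0.553864, 2.033400)
(x(0.57), y(0.57)) ≈ (0.5539, 2.0334)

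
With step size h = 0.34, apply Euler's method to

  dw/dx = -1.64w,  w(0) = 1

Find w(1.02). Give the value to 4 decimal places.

0.0866

Euler: w_{n+1} = w_n + h·f(x_n, w_n).
x=0.000000, w=1.000000: f=-1.640000 → w ← 1.000000 + 0.34·(-1.640000) = 0.442400
x=0.340000, w=0.442400: f=-0.725536 → w ← 0.442400 + 0.34·(-0.725536) = 0.195718
x=0.680000, w=0.195718: f=-0.320977 → w ← 0.195718 + 0.34·(-0.320977) = 0.086586
w(1.02) ≈ 0.0866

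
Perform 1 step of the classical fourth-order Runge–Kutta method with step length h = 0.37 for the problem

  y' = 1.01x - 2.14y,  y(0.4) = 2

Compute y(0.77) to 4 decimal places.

RK4: k1 = f(x_n, y_n); k2 = f(x_n + h/2, y_n + (h/2)·k1); k3 = f(x_n + h/2, y_n + (h/2)·k2); k4 = f(x_n + h, y_n + h·k3); y_{n+1} = y_n + (h/6)·(k1 + 2k2 + 2k3 + k4).
x=0.400000, y=2.000000:
  k1 = f(0.400000, 2.000000) = -3.876000
  k2 = f(0.585000, 1.282940) = -2.154642
  k3 = f(0.585000, 1.601391) = -2.836127
  k4 = f(0.770000, 0.950633) = -1.256654
  y ← 2.000000 + (0.37/6)·(k1 + 2k2 + 2k3 + k4) = 1.067958
y(0.77) ≈ 1.0680

1.0680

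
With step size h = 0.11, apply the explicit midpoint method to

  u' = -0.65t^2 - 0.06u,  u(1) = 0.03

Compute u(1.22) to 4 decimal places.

Midpoint: k1 = f(t_n, u_n); k2 = f(t_n + h/2, u_n + (h/2)·k1); u_{n+1} = u_n + h·k2.
t=1.000000, u=0.030000:
  k1 = f(1.000000, 0.030000) = -0.651800
  k2 = f(1.055000, -0.005849) = -0.723115
  u ← 0.030000 + 0.11·(-0.723115) = -0.049543
t=1.110000, u=-0.049543:
  k1 = f(1.110000, -0.049543) = -0.797892
  k2 = f(1.165000, -0.093427) = -0.876591
  u ← -0.049543 + 0.11·(-0.876591) = -0.145968
u(1.22) ≈ -0.1460

-0.1460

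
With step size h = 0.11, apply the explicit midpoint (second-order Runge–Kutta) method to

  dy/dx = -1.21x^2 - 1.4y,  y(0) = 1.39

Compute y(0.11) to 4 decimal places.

1.1920

Midpoint: k1 = f(x_n, y_n); k2 = f(x_n + h/2, y_n + (h/2)·k1); y_{n+1} = y_n + h·k2.
x=0.000000, y=1.390000:
  k1 = f(0.000000, 1.390000) = -1.946000
  k2 = f(0.055000, 1.282970) = -1.799818
  y ← 1.390000 + 0.11·(-1.799818) = 1.192020
y(0.11) ≈ 1.1920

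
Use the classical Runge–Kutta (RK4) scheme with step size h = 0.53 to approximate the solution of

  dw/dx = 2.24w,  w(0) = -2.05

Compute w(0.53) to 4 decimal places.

RK4: k1 = f(x_n, w_n); k2 = f(x_n + h/2, w_n + (h/2)·k1); k3 = f(x_n + h/2, w_n + (h/2)·k2); k4 = f(x_n + h, w_n + h·k3); w_{n+1} = w_n + (h/6)·(k1 + 2k2 + 2k3 + k4).
x=0.000000, w=-2.050000:
  k1 = f(0.000000, -2.050000) = -4.592000
  k2 = f(0.265000, -3.266880) = -7.317811
  k3 = f(0.265000, -3.989220) = -8.935853
  k4 = f(0.530000, -6.786002) = -15.200644
  w ← -2.050000 + (0.53/6)·(k1 + 2k2 + 2k3 + k4) = -6.669831
w(0.53) ≈ -6.6698

-6.6698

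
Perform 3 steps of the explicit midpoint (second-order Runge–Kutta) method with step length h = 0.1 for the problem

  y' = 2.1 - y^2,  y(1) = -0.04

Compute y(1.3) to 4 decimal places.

0.5600

Midpoint: k1 = f(t_n, y_n); k2 = f(t_n + h/2, y_n + (h/2)·k1); y_{n+1} = y_n + h·k2.
t=1.000000, y=-0.040000:
  k1 = f(1.000000, -0.040000) = 2.098400
  k2 = f(1.050000, 0.064920) = 2.095785
  y ← -0.040000 + 0.1·2.095785 = 0.169579
t=1.100000, y=0.169579:
  k1 = f(1.100000, 0.169579) = 2.071243
  k2 = f(1.150000, 0.273141) = 2.025394
  y ← 0.169579 + 0.1·2.025394 = 0.372118
t=1.200000, y=0.372118:
  k1 = f(1.200000, 0.372118) = 1.961528
  k2 = f(1.250000, 0.470194) = 1.878917
  y ← 0.372118 + 0.1·1.878917 = 0.560010
y(1.3) ≈ 0.5600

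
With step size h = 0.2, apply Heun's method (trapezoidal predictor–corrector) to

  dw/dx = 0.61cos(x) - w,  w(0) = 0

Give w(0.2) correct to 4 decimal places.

0.1086

Heun: k1 = f(x_n, w_n); k2 = f(x_n + h, w_n + h·k1); w_{n+1} = w_n + (h/2)·(k1 + k2).
x=0.000000, w=0.000000:
  k1 = f(0.000000, 0.000000) = 0.610000
  k2 = f(0.200000, 0.122000) = 0.475841
  w ← 0.000000 + (0.2/2)·(0.610000 + 0.475841) = 0.108584
w(0.2) ≈ 0.1086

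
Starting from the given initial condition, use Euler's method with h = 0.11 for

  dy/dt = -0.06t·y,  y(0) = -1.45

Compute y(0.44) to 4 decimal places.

-1.4437

Euler: y_{n+1} = y_n + h·f(t_n, y_n).
t=0.000000, y=-1.450000: f=0.000000 → y ← -1.450000 + 0.11·0.000000 = -1.450000
t=0.110000, y=-1.450000: f=0.009570 → y ← -1.450000 + 0.11·0.009570 = -1.448947
t=0.220000, y=-1.448947: f=0.019126 → y ← -1.448947 + 0.11·0.019126 = -1.446843
t=0.330000, y=-1.446843: f=0.028647 → y ← -1.446843 + 0.11·0.028647 = -1.443692
y(0.44) ≈ -1.4437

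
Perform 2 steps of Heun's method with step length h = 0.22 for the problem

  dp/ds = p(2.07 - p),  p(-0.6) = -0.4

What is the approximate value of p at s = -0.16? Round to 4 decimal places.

-1.2899

Heun: k1 = f(s_n, p_n); k2 = f(s_n + h, p_n + h·k1); p_{n+1} = p_n + (h/2)·(k1 + k2).
s=-0.600000, p=-0.400000:
  k1 = f(-0.600000, -0.400000) = -0.988000
  k2 = f(-0.380000, -0.617360) = -1.659069
  p ← -0.400000 + (0.22/2)·(-0.988000 + (-1.659069)) = -0.691178
s=-0.380000, p=-0.691178:
  k1 = f(-0.380000, -0.691178) = -1.908464
  k2 = f(-0.160000, -1.111040) = -3.534261
  p ← -0.691178 + (0.22/2)·(-1.908464 + (-3.534261)) = -1.289877
p(-0.16) ≈ -1.2899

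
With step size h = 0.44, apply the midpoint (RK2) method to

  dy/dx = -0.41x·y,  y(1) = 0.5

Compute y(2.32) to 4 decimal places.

0.2027

Midpoint: k1 = f(x_n, y_n); k2 = f(x_n + h/2, y_n + (h/2)·k1); y_{n+1} = y_n + h·k2.
x=1.000000, y=0.500000:
  k1 = f(1.000000, 0.500000) = -0.205000
  k2 = f(1.220000, 0.454900) = -0.227541
  y ← 0.500000 + 0.44·(-0.227541) = 0.399882
x=1.440000, y=0.399882:
  k1 = f(1.440000, 0.399882) = -0.236090
  k2 = f(1.660000, 0.347942) = -0.236809
  y ← 0.399882 + 0.44·(-0.236809) = 0.295686
x=1.880000, y=0.295686:
  k1 = f(1.880000, 0.295686) = -0.227915
  k2 = f(2.100000, 0.245545) = -0.211414
  y ← 0.295686 + 0.44·(-0.211414) = 0.202664
y(2.32) ≈ 0.2027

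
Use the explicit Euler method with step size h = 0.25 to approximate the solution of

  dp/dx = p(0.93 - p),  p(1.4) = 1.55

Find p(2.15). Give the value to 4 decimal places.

1.1097

Euler: p_{n+1} = p_n + h·f(x_n, p_n).
x=1.400000, p=1.550000: f=-0.961000 → p ← 1.550000 + 0.25·(-0.961000) = 1.309750
x=1.650000, p=1.309750: f=-0.497378 → p ← 1.309750 + 0.25·(-0.497378) = 1.185406
x=1.900000, p=1.185406: f=-0.302759 → p ← 1.185406 + 0.25·(-0.302759) = 1.109716
p(2.15) ≈ 1.1097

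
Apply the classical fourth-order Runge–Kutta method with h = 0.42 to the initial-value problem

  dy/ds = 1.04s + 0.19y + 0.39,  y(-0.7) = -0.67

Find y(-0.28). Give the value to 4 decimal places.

-0.7792

RK4: k1 = f(s_n, y_n); k2 = f(s_n + h/2, y_n + (h/2)·k1); k3 = f(s_n + h/2, y_n + (h/2)·k2); k4 = f(s_n + h, y_n + h·k3); y_{n+1} = y_n + (h/6)·(k1 + 2k2 + 2k3 + k4).
s=-0.700000, y=-0.670000:
  k1 = f(-0.700000, -0.670000) = -0.465300
  k2 = f(-0.490000, -0.767713) = -0.265465
  k3 = f(-0.490000, -0.725748) = -0.257492
  k4 = f(-0.280000, -0.778147) = -0.049048
  y ← -0.670000 + (0.42/6)·(k1 + 2k2 + 2k3 + k4) = -0.779218
y(-0.28) ≈ -0.7792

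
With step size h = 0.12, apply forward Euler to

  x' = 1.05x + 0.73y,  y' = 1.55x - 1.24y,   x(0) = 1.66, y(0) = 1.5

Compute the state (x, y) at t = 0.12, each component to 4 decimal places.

2.0006, 1.5856

Euler on (x,y): x_{n+1} = x_n + h·x', y_{n+1} = y_n + h·y'.
0.000000: (1.660000, 1.500000); f=(2.838000, 0.713000) → (2.000560, 1.585560)
(x(0.12), y(0.12)) ≈ (2.0006, 1.5856)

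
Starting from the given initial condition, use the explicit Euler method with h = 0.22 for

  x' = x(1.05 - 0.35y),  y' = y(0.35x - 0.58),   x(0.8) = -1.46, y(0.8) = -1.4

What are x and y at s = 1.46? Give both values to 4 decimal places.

-3.3109, -0.5183

Euler on (x,y): x_{n+1} = x_n + h·x', y_{n+1} = y_n + h·y'.
0.800000: (-1.460000, -1.400000); f=(-2.248400, 1.527400) → (-1.954648, -1.063972)
1.020000: (-1.954648, -1.063972); f=(-2.780272, 1.344996) → (-2.566308, -0.768073)
1.240000: (-2.566308, -0.768073); f=(-3.384512, 1.135371) → (-3.310901, -0.518291)
(x(1.46), y(1.46)) ≈ (-3.3109, -0.5183)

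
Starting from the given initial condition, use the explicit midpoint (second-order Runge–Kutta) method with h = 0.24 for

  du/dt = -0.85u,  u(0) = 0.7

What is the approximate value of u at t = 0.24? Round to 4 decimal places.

Midpoint: k1 = f(t_n, u_n); k2 = f(t_n + h/2, u_n + (h/2)·k1); u_{n+1} = u_n + h·k2.
t=0.000000, u=0.700000:
  k1 = f(0.000000, 0.700000) = -0.595000
  k2 = f(0.120000, 0.628600) = -0.534310
  u ← 0.700000 + 0.24·(-0.534310) = 0.571766
u(0.24) ≈ 0.5718

0.5718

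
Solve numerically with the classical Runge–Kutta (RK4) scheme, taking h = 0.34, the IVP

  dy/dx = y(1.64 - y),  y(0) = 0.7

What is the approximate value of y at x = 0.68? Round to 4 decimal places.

1.1387

RK4: k1 = f(x_n, y_n); k2 = f(x_n + h/2, y_n + (h/2)·k1); k3 = f(x_n + h/2, y_n + (h/2)·k2); k4 = f(x_n + h, y_n + h·k3); y_{n+1} = y_n + (h/6)·(k1 + 2k2 + 2k3 + k4).
x=0.000000, y=0.700000:
  k1 = f(0.000000, 0.700000) = 0.658000
  k2 = f(0.170000, 0.811860) = 0.672334
  k3 = f(0.170000, 0.814297) = 0.672367
  k4 = f(0.340000, 0.928605) = 0.660605
  y ← 0.700000 + (0.34/6)·(k1 + 2k2 + 2k3 + k4) = 0.927120
x=0.340000, y=0.927120:
  k1 = f(0.340000, 0.927120) = 0.660925
  k2 = f(0.510000, 1.039478) = 0.624230
  k3 = f(0.510000, 1.033239) = 0.626929
  k4 = f(0.680000, 1.140276) = 0.569823
  y ← 0.927120 + (0.34/6)·(k1 + 2k2 + 2k3 + k4) = 1.138661
y(0.68) ≈ 1.1387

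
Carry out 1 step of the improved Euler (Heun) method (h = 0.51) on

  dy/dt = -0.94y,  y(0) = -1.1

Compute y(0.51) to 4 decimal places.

Heun: k1 = f(t_n, y_n); k2 = f(t_n + h, y_n + h·k1); y_{n+1} = y_n + (h/2)·(k1 + k2).
t=0.000000, y=-1.100000:
  k1 = f(0.000000, -1.100000) = 1.034000
  k2 = f(0.510000, -0.572660) = 0.538300
  y ← -1.100000 + (0.51/2)·(1.034000 + 0.538300) = -0.699063
y(0.51) ≈ -0.6991

-0.6991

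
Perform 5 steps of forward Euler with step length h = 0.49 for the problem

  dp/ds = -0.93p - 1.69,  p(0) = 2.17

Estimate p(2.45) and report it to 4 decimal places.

-1.6267

Euler: p_{n+1} = p_n + h·f(s_n, p_n).
s=0.000000, p=2.170000: f=-3.708100 → p ← 2.170000 + 0.49·(-3.708100) = 0.353031
s=0.490000, p=0.353031: f=-2.018319 → p ← 0.353031 + 0.49·(-2.018319) = -0.635945
s=0.980000, p=-0.635945: f=-1.098571 → p ← -0.635945 + 0.49·(-1.098571) = -1.174245
s=1.470000, p=-1.174245: f=-0.597952 → p ← -1.174245 + 0.49·(-0.597952) = -1.467242
s=1.960000, p=-1.467242: f=-0.325465 → p ← -1.467242 + 0.49·(-0.325465) = -1.626720
p(2.45) ≈ -1.6267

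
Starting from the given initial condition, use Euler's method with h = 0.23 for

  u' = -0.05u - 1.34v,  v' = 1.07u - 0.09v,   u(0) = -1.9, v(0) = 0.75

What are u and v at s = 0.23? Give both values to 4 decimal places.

-2.1093, 0.2669

Euler on (u,v): u_{n+1} = u_n + h·u', v_{n+1} = v_n + h·v'.
0.000000: (-1.900000, 0.750000); f=(-0.910000, -2.100500) → (-2.109300, 0.266885)
(u(0.23), v(0.23)) ≈ (-2.1093, 0.2669)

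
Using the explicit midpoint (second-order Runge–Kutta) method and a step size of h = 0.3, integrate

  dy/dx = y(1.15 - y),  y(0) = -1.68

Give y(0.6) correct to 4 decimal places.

Midpoint: k1 = f(x_n, y_n); k2 = f(x_n + h/2, y_n + (h/2)·k1); y_{n+1} = y_n + h·k2.
x=0.000000, y=-1.680000:
  k1 = f(0.000000, -1.680000) = -4.754400
  k2 = f(0.150000, -2.393160) = -8.479349
  y ← -1.680000 + 0.3·(-8.479349) = -4.223805
x=0.300000, y=-4.223805:
  k1 = f(0.300000, -4.223805) = -22.697901
  k2 = f(0.450000, -7.628490) = -66.966619
  y ← -4.223805 + 0.3·(-66.966619) = -24.313790
y(0.6) ≈ -24.3138

-24.3138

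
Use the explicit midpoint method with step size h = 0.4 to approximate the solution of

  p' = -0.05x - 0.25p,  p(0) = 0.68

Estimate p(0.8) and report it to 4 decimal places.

0.5417

Midpoint: k1 = f(x_n, p_n); k2 = f(x_n + h/2, p_n + (h/2)·k1); p_{n+1} = p_n + h·k2.
x=0.000000, p=0.680000:
  k1 = f(0.000000, 0.680000) = -0.170000
  k2 = f(0.200000, 0.646000) = -0.171500
  p ← 0.680000 + 0.4·(-0.171500) = 0.611400
x=0.400000, p=0.611400:
  k1 = f(0.400000, 0.611400) = -0.172850
  k2 = f(0.600000, 0.576830) = -0.174208
  p ← 0.611400 + 0.4·(-0.174208) = 0.541717
p(0.8) ≈ 0.5417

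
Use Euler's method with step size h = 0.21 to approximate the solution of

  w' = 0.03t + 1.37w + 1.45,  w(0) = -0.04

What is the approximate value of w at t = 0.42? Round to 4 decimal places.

0.6316

Euler: w_{n+1} = w_n + h·f(t_n, w_n).
t=0.000000, w=-0.040000: f=1.395200 → w ← -0.040000 + 0.21·1.395200 = 0.252992
t=0.210000, w=0.252992: f=1.802899 → w ← 0.252992 + 0.21·1.802899 = 0.631601
w(0.42) ≈ 0.6316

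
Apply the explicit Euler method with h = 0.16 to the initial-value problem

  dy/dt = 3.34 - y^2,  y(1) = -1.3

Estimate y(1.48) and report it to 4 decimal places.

Euler: y_{n+1} = y_n + h·f(t_n, y_n).
t=1.000000, y=-1.300000: f=1.650000 → y ← -1.300000 + 0.16·1.650000 = -1.036000
t=1.160000, y=-1.036000: f=2.266704 → y ← -1.036000 + 0.16·2.266704 = -0.673327
t=1.320000, y=-0.673327: f=2.886630 → y ← -0.673327 + 0.16·2.886630 = -0.211467
y(1.48) ≈ -0.2115

-0.2115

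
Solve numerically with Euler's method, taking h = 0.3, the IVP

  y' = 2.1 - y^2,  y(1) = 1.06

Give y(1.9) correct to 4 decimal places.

Euler: y_{n+1} = y_n + h·f(t_n, y_n).
t=1.000000, y=1.060000: f=0.976400 → y ← 1.060000 + 0.3·0.976400 = 1.352920
t=1.300000, y=1.352920: f=0.269607 → y ← 1.352920 + 0.3·0.269607 = 1.433802
t=1.600000, y=1.433802: f=0.044211 → y ← 1.433802 + 0.3·0.044211 = 1.447066
y(1.9) ≈ 1.4471

1.4471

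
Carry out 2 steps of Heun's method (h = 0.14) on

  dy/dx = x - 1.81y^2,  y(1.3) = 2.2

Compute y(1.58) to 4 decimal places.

Heun: k1 = f(x_n, y_n); k2 = f(x_n + h, y_n + h·k1); y_{n+1} = y_n + (h/2)·(k1 + k2).
x=1.300000, y=2.200000:
  k1 = f(1.300000, 2.200000) = -7.460400
  k2 = f(1.440000, 1.155544) = -0.976860
  y ← 2.200000 + (0.14/2)·(-7.460400 + (-0.976860)) = 1.609392
x=1.440000, y=1.609392:
  k1 = f(1.440000, 1.609392) = -3.248157
  k2 = f(1.580000, 1.154650) = -0.833121
  y ← 1.609392 + (0.14/2)·(-3.248157 + (-0.833121)) = 1.323702
y(1.58) ≈ 1.3237

1.3237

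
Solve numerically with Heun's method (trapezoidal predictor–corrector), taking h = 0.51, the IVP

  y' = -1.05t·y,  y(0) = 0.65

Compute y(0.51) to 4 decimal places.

0.5612

Heun: k1 = f(t_n, y_n); k2 = f(t_n + h, y_n + h·k1); y_{n+1} = y_n + (h/2)·(k1 + k2).
t=0.000000, y=0.650000:
  k1 = f(0.000000, 0.650000) = 0.000000
  k2 = f(0.510000, 0.650000) = -0.348075
  y ← 0.650000 + (0.51/2)·(0.000000 + (-0.348075)) = 0.561241
y(0.51) ≈ 0.5612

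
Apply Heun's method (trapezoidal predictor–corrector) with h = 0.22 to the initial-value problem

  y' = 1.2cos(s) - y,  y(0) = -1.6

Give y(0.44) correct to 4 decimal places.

Heun: k1 = f(s_n, y_n); k2 = f(s_n + h, y_n + h·k1); y_{n+1} = y_n + (h/2)·(k1 + k2).
s=0.000000, y=-1.600000:
  k1 = f(0.000000, -1.600000) = 2.800000
  k2 = f(0.220000, -0.984000) = 2.155077
  y ← -1.600000 + (0.22/2)·(2.800000 + 2.155077) = -1.054942
s=0.220000, y=-1.054942:
  k1 = f(0.220000, -1.054942) = 2.226018
  k2 = f(0.440000, -0.565217) = 1.650919
  y ← -1.054942 + (0.22/2)·(2.226018 + 1.650919) = -0.628478
y(0.44) ≈ -0.6285

-0.6285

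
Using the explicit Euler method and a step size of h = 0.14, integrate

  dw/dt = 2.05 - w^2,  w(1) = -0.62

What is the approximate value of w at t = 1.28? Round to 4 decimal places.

-0.1208

Euler: w_{n+1} = w_n + h·f(t_n, w_n).
t=1.000000, w=-0.620000: f=1.665600 → w ← -0.620000 + 0.14·1.665600 = -0.386816
t=1.140000, w=-0.386816: f=1.900373 → w ← -0.386816 + 0.14·1.900373 = -0.120764
w(1.28) ≈ -0.1208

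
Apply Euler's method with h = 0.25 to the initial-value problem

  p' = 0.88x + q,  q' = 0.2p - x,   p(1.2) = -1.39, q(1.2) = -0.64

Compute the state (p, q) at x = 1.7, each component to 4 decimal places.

-1.2194, -1.4363

Euler on (p,q): p_{n+1} = p_n + h·p', q_{n+1} = q_n + h·q'.
1.200000: (-1.390000, -0.640000); f=(0.416000, -1.478000) → (-1.286000, -1.009500)
1.450000: (-1.286000, -1.009500); f=(0.266500, -1.707200) → (-1.219375, -1.436300)
(p(1.7), q(1.7)) ≈ (-1.2194, -1.4363)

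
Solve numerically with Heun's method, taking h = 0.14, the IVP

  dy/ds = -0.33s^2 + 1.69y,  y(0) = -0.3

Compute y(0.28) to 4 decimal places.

Heun: k1 = f(s_n, y_n); k2 = f(s_n + h, y_n + h·k1); y_{n+1} = y_n + (h/2)·(k1 + k2).
s=0.000000, y=-0.300000:
  k1 = f(0.000000, -0.300000) = -0.507000
  k2 = f(0.140000, -0.370980) = -0.633424
  y ← -0.300000 + (0.14/2)·(-0.507000 + (-0.633424)) = -0.379830
s=0.140000, y=-0.379830:
  k1 = f(0.140000, -0.379830) = -0.648380
  k2 = f(0.280000, -0.470603) = -0.821191
  y ← -0.379830 + (0.14/2)·(-0.648380 + (-0.821191)) = -0.482700
y(0.28) ≈ -0.4827

-0.4827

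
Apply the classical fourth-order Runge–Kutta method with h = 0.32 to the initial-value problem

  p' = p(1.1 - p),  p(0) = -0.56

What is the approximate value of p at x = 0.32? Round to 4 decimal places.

-1.0133

RK4: k1 = f(x_n, p_n); k2 = f(x_n + h/2, p_n + (h/2)·k1); k3 = f(x_n + h/2, p_n + (h/2)·k2); k4 = f(x_n + h, p_n + h·k3); p_{n+1} = p_n + (h/6)·(k1 + 2k2 + 2k3 + k4).
x=0.000000, p=-0.560000:
  k1 = f(0.000000, -0.560000) = -0.929600
  k2 = f(0.160000, -0.708736) = -1.281916
  k3 = f(0.160000, -0.765107) = -1.427005
  k4 = f(0.320000, -1.016642) = -2.151866
  p ← -0.560000 + (0.32/6)·(k1 + 2k2 + 2k3 + k4) = -1.013297
p(0.32) ≈ -1.0133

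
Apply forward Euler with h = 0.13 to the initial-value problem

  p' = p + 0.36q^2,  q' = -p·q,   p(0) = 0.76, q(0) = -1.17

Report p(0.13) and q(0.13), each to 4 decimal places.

Euler on (p,q): p_{n+1} = p_n + h·p', q_{n+1} = q_n + h·q'.
0.000000: (0.760000, -1.170000); f=(1.252804, 0.889200) → (0.922865, -1.054404)
(p(0.13), q(0.13)) ≈ (0.9229, -1.0544)

0.9229, -1.0544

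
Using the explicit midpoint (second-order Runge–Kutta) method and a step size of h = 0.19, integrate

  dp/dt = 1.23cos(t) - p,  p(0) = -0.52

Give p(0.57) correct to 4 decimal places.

0.2039

Midpoint: k1 = f(t_n, p_n); k2 = f(t_n + h/2, p_n + (h/2)·k1); p_{n+1} = p_n + h·k2.
t=0.000000, p=-0.520000:
  k1 = f(0.000000, -0.520000) = 1.750000
  k2 = f(0.095000, -0.353750) = 1.578204
  p ← -0.520000 + 0.19·1.578204 = -0.220141
t=0.190000, p=-0.220141:
  k1 = f(0.190000, -0.220141) = 1.428006
  k2 = f(0.285000, -0.084481) = 1.264864
  p ← -0.220141 + 0.19·1.264864 = 0.020183
t=0.380000, p=0.020183:
  k1 = f(0.380000, 0.020183) = 1.122075
  k2 = f(0.475000, 0.126780) = 0.967050
  p ← 0.020183 + 0.19·0.967050 = 0.203922
p(0.57) ≈ 0.2039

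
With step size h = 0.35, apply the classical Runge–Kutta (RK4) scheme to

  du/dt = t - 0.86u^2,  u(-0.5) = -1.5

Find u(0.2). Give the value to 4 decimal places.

-17.5526

RK4: k1 = f(t_n, u_n); k2 = f(t_n + h/2, u_n + (h/2)·k1); k3 = f(t_n + h/2, u_n + (h/2)·k2); k4 = f(t_n + h, u_n + h·k3); u_{n+1} = u_n + (h/6)·(k1 + 2k2 + 2k3 + k4).
t=-0.500000, u=-1.500000:
  k1 = f(-0.500000, -1.500000) = -2.435000
  k2 = f(-0.325000, -1.926125) = -3.515563
  k3 = f(-0.325000, -2.115224) = -4.172787
  k4 = f(-0.150000, -2.960475) = -7.687397
  u ← -1.500000 + (0.35/6)·(k1 + 2k2 + 2k3 + k4) = -2.987447
t=-0.150000, u=-2.987447:
  k1 = f(-0.150000, -2.987447) = -7.825364
  k2 = f(0.025000, -4.356886) = -16.299912
  k3 = f(0.025000, -5.839932) = -29.305133
  k4 = f(0.200000, -13.244244) = -150.652596
  u ← -2.987447 + (0.35/6)·(k1 + 2k2 + 2k3 + k4) = -17.552584
u(0.2) ≈ -17.5526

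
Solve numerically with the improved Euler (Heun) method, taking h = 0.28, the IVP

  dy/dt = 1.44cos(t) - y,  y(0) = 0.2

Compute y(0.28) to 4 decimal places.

0.4907

Heun: k1 = f(t_n, y_n); k2 = f(t_n + h, y_n + h·k1); y_{n+1} = y_n + (h/2)·(k1 + k2).
t=0.000000, y=0.200000:
  k1 = f(0.000000, 0.200000) = 1.240000
  k2 = f(0.280000, 0.547200) = 0.836720
  y ← 0.200000 + (0.28/2)·(1.240000 + 0.836720) = 0.490741
y(0.28) ≈ 0.4907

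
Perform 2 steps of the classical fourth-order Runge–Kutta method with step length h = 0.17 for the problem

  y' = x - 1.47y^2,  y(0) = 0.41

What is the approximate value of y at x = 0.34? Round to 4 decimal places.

RK4: k1 = f(x_n, y_n); k2 = f(x_n + h/2, y_n + (h/2)·k1); k3 = f(x_n + h/2, y_n + (h/2)·k2); k4 = f(x_n + h, y_n + h·k3); y_{n+1} = y_n + (h/6)·(k1 + 2k2 + 2k3 + k4).
x=0.000000, y=0.410000:
  k1 = f(0.000000, 0.410000) = -0.247107
  k2 = f(0.085000, 0.388996) = -0.137437
  k3 = f(0.085000, 0.398318) = -0.148226
  k4 = f(0.170000, 0.384802) = -0.047666
  y ← 0.410000 + (0.17/6)·(k1 + 2k2 + 2k3 + k4) = 0.385461
x=0.170000, y=0.385461:
  k1 = f(0.170000, 0.385461) = -0.048412
  k2 = f(0.255000, 0.381345) = 0.041226
  k3 = f(0.255000, 0.388965) = 0.032598
  k4 = f(0.340000, 0.391002) = 0.115262
  y ← 0.385461 + (0.17/6)·(k1 + 2k2 + 2k3 + k4) = 0.391538
y(0.34) ≈ 0.3915

0.3915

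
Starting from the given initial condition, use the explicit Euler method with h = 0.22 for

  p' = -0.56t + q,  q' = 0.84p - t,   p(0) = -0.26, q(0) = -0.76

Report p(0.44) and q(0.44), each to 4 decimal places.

-0.6321, -0.9354

Euler on (p,q): p_{n+1} = p_n + h·p', q_{n+1} = q_n + h·q'.
0.000000: (-0.260000, -0.760000); f=(-0.760000, -0.218400) → (-0.427200, -0.808048)
0.220000: (-0.427200, -0.808048); f=(-0.931248, -0.578848) → (-0.632075, -0.935395)
(p(0.44), q(0.44)) ≈ (-0.6321, -0.9354)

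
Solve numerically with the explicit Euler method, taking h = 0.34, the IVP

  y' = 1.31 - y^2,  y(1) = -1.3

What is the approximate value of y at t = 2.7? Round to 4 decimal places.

Euler: y_{n+1} = y_n + h·f(t_n, y_n).
t=1.000000, y=-1.300000: f=-0.380000 → y ← -1.300000 + 0.34·(-0.380000) = -1.429200
t=1.340000, y=-1.429200: f=-0.732613 → y ← -1.429200 + 0.34·(-0.732613) = -1.678288
t=1.680000, y=-1.678288: f=-1.506652 → y ← -1.678288 + 0.34·(-1.506652) = -2.190550
t=2.020000, y=-2.190550: f=-3.488509 → y ← -2.190550 + 0.34·(-3.488509) = -3.376643
t=2.360000, y=-3.376643: f=-10.091716 → y ← -3.376643 + 0.34·(-10.091716) = -6.807826
y(2.7) ≈ -6.8078

-6.8078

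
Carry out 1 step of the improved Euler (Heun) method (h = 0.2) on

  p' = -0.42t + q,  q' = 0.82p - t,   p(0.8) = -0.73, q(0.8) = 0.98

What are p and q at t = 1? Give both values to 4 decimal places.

-0.6376, 0.6908

Heun on (p,q): k1 = f(t_n, state_n); k2 = f(t_n + h, state_n + h·k1); state_{n+1} = state_n + (h/2)·(k1 + k2).
0.800000: (-0.730000, 0.980000)
  k1 = (0.644000, -1.398600)
  predictor → (-0.601200, 0.700280)
  k2 = (0.280280, -1.492984)
  → (-0.637572, 0.690842)
(p(1), q(1)) ≈ (-0.6376, 0.6908)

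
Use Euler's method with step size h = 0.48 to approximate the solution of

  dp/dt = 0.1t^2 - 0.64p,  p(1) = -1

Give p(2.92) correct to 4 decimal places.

Euler: p_{n+1} = p_n + h·f(t_n, p_n).
t=1.000000, p=-1.000000: f=0.740000 → p ← -1.000000 + 0.48·0.740000 = -0.644800
t=1.480000, p=-0.644800: f=0.631712 → p ← -0.644800 + 0.48·0.631712 = -0.341578
t=1.960000, p=-0.341578: f=0.602770 → p ← -0.341578 + 0.48·0.602770 = -0.052249
t=2.440000, p=-0.052249: f=0.628799 → p ← -0.052249 + 0.48·0.628799 = 0.249575
p(2.92) ≈ 0.2496

0.2496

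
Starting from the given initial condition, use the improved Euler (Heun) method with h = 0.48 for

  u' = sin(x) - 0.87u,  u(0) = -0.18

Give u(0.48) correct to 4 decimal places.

-0.0097

Heun: k1 = f(x_n, u_n); k2 = f(x_n + h, u_n + h·k1); u_{n+1} = u_n + (h/2)·(k1 + k2).
x=0.000000, u=-0.180000:
  k1 = f(0.000000, -0.180000) = 0.156600
  k2 = f(0.480000, -0.104832) = 0.552983
  u ← -0.180000 + (0.48/2)·(0.156600 + 0.552983) = -0.009700
u(0.48) ≈ -0.0097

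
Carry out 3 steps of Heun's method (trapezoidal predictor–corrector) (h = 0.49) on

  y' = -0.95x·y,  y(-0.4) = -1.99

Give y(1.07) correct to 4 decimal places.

-1.2341

Heun: k1 = f(x_n, y_n); k2 = f(x_n + h, y_n + h·k1); y_{n+1} = y_n + (h/2)·(k1 + k2).
x=-0.400000, y=-1.990000:
  k1 = f(-0.400000, -1.990000) = -0.756200
  k2 = f(0.090000, -2.360538) = 0.201826
  y ← -1.990000 + (0.49/2)·(-0.756200 + 0.201826) = -2.125822
x=0.090000, y=-2.125822:
  k1 = f(0.090000, -2.125822) = 0.181758
  k2 = f(0.580000, -2.036760) = 1.122255
  y ← -2.125822 + (0.49/2)·(0.181758 + 1.122255) = -1.806339
x=0.580000, y=-1.806339:
  k1 = f(0.580000, -1.806339) = 0.995293
  k2 = f(1.070000, -1.318645) = 1.340403
  y ← -1.806339 + (0.49/2)·(0.995293 + 1.340403) = -1.234093
y(1.07) ≈ -1.2341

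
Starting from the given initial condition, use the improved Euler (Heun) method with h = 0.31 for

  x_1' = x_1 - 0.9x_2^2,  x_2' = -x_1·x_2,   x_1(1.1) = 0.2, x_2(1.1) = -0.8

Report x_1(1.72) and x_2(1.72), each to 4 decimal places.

Heun on (x_1,x_2): k1 = f(x_n, state_n); k2 = f(x_n + h, state_n + h·k1); state_{n+1} = state_n + (h/2)·(k1 + k2).
1.100000: (0.200000, -0.800000)
  k1 = (-0.376000, 0.160000)
  predictor → (0.083440, -0.750400)
  k2 = (-0.423350, 0.062613)
  → (0.076101, -0.765495)
1.410000: (0.076101, -0.765495)
  k1 = (-0.451284, 0.058255)
  predictor → (-0.063797, -0.747436)
  k2 = (-0.566592, -0.047684)
  → (-0.081670, -0.763857)
(x_1(1.72), x_2(1.72)) ≈ (-0.0817, -0.7639)

-0.0817, -0.7639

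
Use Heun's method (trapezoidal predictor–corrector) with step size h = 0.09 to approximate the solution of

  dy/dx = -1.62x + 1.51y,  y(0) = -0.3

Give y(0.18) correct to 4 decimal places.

-0.4215

Heun: k1 = f(x_n, y_n); k2 = f(x_n + h, y_n + h·k1); y_{n+1} = y_n + (h/2)·(k1 + k2).
x=0.000000, y=-0.300000:
  k1 = f(0.000000, -0.300000) = -0.453000
  k2 = f(0.090000, -0.340770) = -0.660363
  y ← -0.300000 + (0.09/2)·(-0.453000 + (-0.660363)) = -0.350101
x=0.090000, y=-0.350101:
  k1 = f(0.090000, -0.350101) = -0.674453
  k2 = f(0.180000, -0.410802) = -0.911911
  y ← -0.350101 + (0.09/2)·(-0.674453 + (-0.911911)) = -0.421488
y(0.18) ≈ -0.4215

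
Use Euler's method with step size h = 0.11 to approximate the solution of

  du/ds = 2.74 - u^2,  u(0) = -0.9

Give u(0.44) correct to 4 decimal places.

0.1406

Euler: u_{n+1} = u_n + h·f(s_n, u_n).
s=0.000000, u=-0.900000: f=1.930000 → u ← -0.900000 + 0.11·1.930000 = -0.687700
s=0.110000, u=-0.687700: f=2.267069 → u ← -0.687700 + 0.11·2.267069 = -0.438322
s=0.220000, u=-0.438322: f=2.547873 → u ← -0.438322 + 0.11·2.547873 = -0.158056
s=0.330000, u=-0.158056: f=2.715018 → u ← -0.158056 + 0.11·2.715018 = 0.140596
u(0.44) ≈ 0.1406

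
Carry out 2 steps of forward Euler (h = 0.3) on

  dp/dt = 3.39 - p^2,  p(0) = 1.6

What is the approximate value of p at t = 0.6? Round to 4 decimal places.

Euler: p_{n+1} = p_n + h·f(t_n, p_n).
t=0.000000, p=1.600000: f=0.830000 → p ← 1.600000 + 0.3·0.830000 = 1.849000
t=0.300000, p=1.849000: f=-0.028801 → p ← 1.849000 + 0.3·(-0.028801) = 1.840360
p(0.6) ≈ 1.8404

1.8404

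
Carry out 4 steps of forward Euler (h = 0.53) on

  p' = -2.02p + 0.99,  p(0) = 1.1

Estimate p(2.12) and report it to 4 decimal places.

0.4901

Euler: p_{n+1} = p_n + h·f(x_n, p_n).
x=0.000000, p=1.100000: f=-1.232000 → p ← 1.100000 + 0.53·(-1.232000) = 0.447040
x=0.530000, p=0.447040: f=0.086979 → p ← 0.447040 + 0.53·0.086979 = 0.493139
x=1.060000, p=0.493139: f=-0.006141 → p ← 0.493139 + 0.53·(-0.006141) = 0.489884
x=1.590000, p=0.489884: f=0.000434 → p ← 0.489884 + 0.53·0.000434 = 0.490114
p(2.12) ≈ 0.4901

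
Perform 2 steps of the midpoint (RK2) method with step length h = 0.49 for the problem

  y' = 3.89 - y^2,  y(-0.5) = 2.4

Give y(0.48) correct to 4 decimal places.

Midpoint: k1 = f(t_n, y_n); k2 = f(t_n + h/2, y_n + (h/2)·k1); y_{n+1} = y_n + h·k2.
t=-0.500000, y=2.400000:
  k1 = f(-0.500000, 2.400000) = -1.870000
  k2 = f(-0.255000, 1.941850) = 0.119219
  y ← 2.400000 + 0.49·0.119219 = 2.458417
t=-0.010000, y=2.458417:
  k1 = f(-0.010000, 2.458417) = -2.153815
  k2 = f(0.235000, 1.930733) = 0.162272
  y ← 2.458417 + 0.49·0.162272 = 2.537930
y(0.48) ≈ 2.5379

2.5379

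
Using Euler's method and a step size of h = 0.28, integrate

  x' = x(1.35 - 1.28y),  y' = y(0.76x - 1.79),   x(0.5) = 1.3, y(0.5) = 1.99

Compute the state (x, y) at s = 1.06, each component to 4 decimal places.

Euler on (x,y): x_{n+1} = x_n + h·x', y_{n+1} = y_n + h·y'.
0.500000: (1.300000, 1.990000); f=(-1.556360, -1.595980) → (0.864219, 1.543126)
0.780000: (0.864219, 1.543126); f=(-0.540311, -1.748660) → (0.712932, 1.053501)
(x(1.06), y(1.06)) ≈ (0.7129, 1.0535)

0.7129, 1.0535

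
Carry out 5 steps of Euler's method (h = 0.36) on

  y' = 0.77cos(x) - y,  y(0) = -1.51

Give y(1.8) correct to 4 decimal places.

0.1575

Euler: y_{n+1} = y_n + h·f(x_n, y_n).
x=0.000000, y=-1.510000: f=2.280000 → y ← -1.510000 + 0.36·2.280000 = -0.689200
x=0.360000, y=-0.689200: f=1.409841 → y ← -0.689200 + 0.36·1.409841 = -0.181657
x=0.720000, y=-0.181657: f=0.760548 → y ← -0.181657 + 0.36·0.760548 = 0.092140
x=1.080000, y=0.092140: f=0.270783 → y ← 0.092140 + 0.36·0.270783 = 0.189622
x=1.440000, y=0.189622: f=-0.089195 → y ← 0.189622 + 0.36·(-0.089195) = 0.157511
y(1.8) ≈ 0.1575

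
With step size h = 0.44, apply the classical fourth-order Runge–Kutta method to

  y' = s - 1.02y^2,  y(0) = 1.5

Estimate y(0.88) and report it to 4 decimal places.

0.8899

RK4: k1 = f(s_n, y_n); k2 = f(s_n + h/2, y_n + (h/2)·k1); k3 = f(s_n + h/2, y_n + (h/2)·k2); k4 = f(s_n + h, y_n + h·k3); y_{n+1} = y_n + (h/6)·(k1 + 2k2 + 2k3 + k4).
s=0.000000, y=1.500000:
  k1 = f(0.000000, 1.500000) = -2.295000
  k2 = f(0.220000, 0.995100) = -0.790028
  k3 = f(0.220000, 1.326194) = -1.573966
  k4 = f(0.440000, 0.807455) = -0.225023
  y ← 1.500000 + (0.44/6)·(k1 + 2k2 + 2k3 + k4) = 0.968479
s=0.440000, y=0.968479:
  k1 = f(0.440000, 0.968479) = -0.516711
  k2 = f(0.660000, 0.854803) = -0.085301
  k3 = f(0.660000, 0.949713) = -0.259994
  k4 = f(0.880000, 0.854082) = 0.135955
  y ← 0.968479 + (0.44/6)·(k1 + 2k2 + 2k3 + k4) = 0.889914
y(0.88) ≈ 0.8899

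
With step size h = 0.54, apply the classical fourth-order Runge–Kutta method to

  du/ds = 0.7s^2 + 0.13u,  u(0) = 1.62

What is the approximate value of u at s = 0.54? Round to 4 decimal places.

1.7752

RK4: k1 = f(s_n, u_n); k2 = f(s_n + h/2, u_n + (h/2)·k1); k3 = f(s_n + h/2, u_n + (h/2)·k2); k4 = f(s_n + h, u_n + h·k3); u_{n+1} = u_n + (h/6)·(k1 + 2k2 + 2k3 + k4).
s=0.000000, u=1.620000:
  k1 = f(0.000000, 1.620000) = 0.210600
  k2 = f(0.270000, 1.676862) = 0.269022
  k3 = f(0.270000, 1.692636) = 0.271073
  k4 = f(0.540000, 1.766379) = 0.433749
  u ← 1.620000 + (0.54/6)·(k1 + 2k2 + 2k3 + k4) = 1.775208
u(0.54) ≈ 1.7752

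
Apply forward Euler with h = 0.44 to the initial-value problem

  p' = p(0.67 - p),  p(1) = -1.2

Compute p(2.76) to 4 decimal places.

-151.1153

Euler: p_{n+1} = p_n + h·f(s_n, p_n).
s=1.000000, p=-1.200000: f=-2.244000 → p ← -1.200000 + 0.44·(-2.244000) = -2.187360
s=1.440000, p=-2.187360: f=-6.250075 → p ← -2.187360 + 0.44·(-6.250075) = -4.937393
s=1.880000, p=-4.937393: f=-27.685903 → p ← -4.937393 + 0.44·(-27.685903) = -17.119190
s=2.320000, p=-17.119190: f=-304.536531 → p ← -17.119190 + 0.44·(-304.536531) = -151.115264
p(2.76) ≈ -151.1153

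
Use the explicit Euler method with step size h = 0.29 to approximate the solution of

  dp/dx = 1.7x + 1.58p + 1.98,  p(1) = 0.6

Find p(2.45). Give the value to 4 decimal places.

Euler: p_{n+1} = p_n + h·f(x_n, p_n).
x=1.000000, p=0.600000: f=4.628000 → p ← 0.600000 + 0.29·4.628000 = 1.942120
x=1.290000, p=1.942120: f=7.241550 → p ← 1.942120 + 0.29·7.241550 = 4.042169
x=1.580000, p=4.042169: f=11.052628 → p ← 4.042169 + 0.29·11.052628 = 7.247431
x=1.870000, p=7.247431: f=16.609942 → p ← 7.247431 + 0.29·16.609942 = 12.064314
x=2.160000, p=12.064314: f=24.713617 → p ← 12.064314 + 0.29·24.713617 = 19.231263
p(2.45) ≈ 19.2313

19.2313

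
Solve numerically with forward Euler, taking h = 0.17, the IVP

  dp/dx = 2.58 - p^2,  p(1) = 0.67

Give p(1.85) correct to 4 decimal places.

Euler: p_{n+1} = p_n + h·f(x_n, p_n).
x=1.000000, p=0.670000: f=2.131100 → p ← 0.670000 + 0.17·2.131100 = 1.032287
x=1.170000, p=1.032287: f=1.514384 → p ← 1.032287 + 0.17·1.514384 = 1.289732
x=1.340000, p=1.289732: f=0.916591 → p ← 1.289732 + 0.17·0.916591 = 1.445553
x=1.510000, p=1.445553: f=0.490378 → p ← 1.445553 + 0.17·0.490378 = 1.528917
x=1.680000, p=1.528917: f=0.242413 → p ← 1.528917 + 0.17·0.242413 = 1.570127
p(1.85) ≈ 1.5701

1.5701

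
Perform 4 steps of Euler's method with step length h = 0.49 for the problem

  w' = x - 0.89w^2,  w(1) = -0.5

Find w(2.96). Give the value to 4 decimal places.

Euler: w_{n+1} = w_n + h·f(x_n, w_n).
x=1.000000, w=-0.500000: f=0.777500 → w ← -0.500000 + 0.49·0.777500 = -0.119025
x=1.490000, w=-0.119025: f=1.477391 → w ← -0.119025 + 0.49·1.477391 = 0.604897
x=1.980000, w=0.604897: f=1.654349 → w ← 0.604897 + 0.49·1.654349 = 1.415528
x=2.470000, w=1.415528: f=0.686690 → w ← 1.415528 + 0.49·0.686690 = 1.752006
w(2.96) ≈ 1.7520

1.7520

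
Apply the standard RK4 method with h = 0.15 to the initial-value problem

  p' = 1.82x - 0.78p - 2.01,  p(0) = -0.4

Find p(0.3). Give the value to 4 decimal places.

-0.7783

RK4: k1 = f(x_n, p_n); k2 = f(x_n + h/2, p_n + (h/2)·k1); k3 = f(x_n + h/2, p_n + (h/2)·k2); k4 = f(x_n + h, p_n + h·k3); p_{n+1} = p_n + (h/6)·(k1 + 2k2 + 2k3 + k4).
x=0.000000, p=-0.400000:
  k1 = f(0.000000, -0.400000) = -1.698000
  k2 = f(0.075000, -0.527350) = -1.462167
  k3 = f(0.075000, -0.509663) = -1.475963
  k4 = f(0.150000, -0.621394) = -1.252312
  p ← -0.400000 + (0.15/6)·(k1 + 2k2 + 2k3 + k4) = -0.620664
x=0.150000, p=-0.620664:
  k1 = f(0.150000, -0.620664) = -1.252882
  k2 = f(0.225000, -0.714630) = -1.043088
  k3 = f(0.225000, -0.698896) = -1.055361
  k4 = f(0.300000, -0.778968) = -0.856405
  p ← -0.620664 + (0.15/6)·(k1 + 2k2 + 2k3 + k4) = -0.778319
p(0.3) ≈ -0.7783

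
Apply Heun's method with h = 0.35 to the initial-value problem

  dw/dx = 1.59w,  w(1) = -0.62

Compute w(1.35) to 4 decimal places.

Heun: k1 = f(x_n, w_n); k2 = f(x_n + h, w_n + h·k1); w_{n+1} = w_n + (h/2)·(k1 + k2).
x=1.000000, w=-0.620000:
  k1 = f(1.000000, -0.620000) = -0.985800
  k2 = f(1.350000, -0.965030) = -1.534398
  w ← -0.620000 + (0.35/2)·(-0.985800 + (-1.534398)) = -1.061035
w(1.35) ≈ -1.0610

-1.0610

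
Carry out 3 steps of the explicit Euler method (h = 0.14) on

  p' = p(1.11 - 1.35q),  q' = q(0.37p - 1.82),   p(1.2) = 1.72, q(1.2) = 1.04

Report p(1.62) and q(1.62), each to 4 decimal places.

Euler on (p,q): p_{n+1} = p_n + h·p', q_{n+1} = q_n + h·q'.
1.200000: (1.720000, 1.040000); f=(-0.505680, -1.230944) → (1.649205, 0.867668)
1.340000: (1.649205, 0.867668); f=(-0.101181, -1.049700) → (1.635039, 0.720710)
1.480000: (1.635039, 0.720710); f=(0.224068, -0.875688) → (1.666409, 0.598114)
(p(1.62), q(1.62)) ≈ (1.6664, 0.5981)

1.6664, 0.5981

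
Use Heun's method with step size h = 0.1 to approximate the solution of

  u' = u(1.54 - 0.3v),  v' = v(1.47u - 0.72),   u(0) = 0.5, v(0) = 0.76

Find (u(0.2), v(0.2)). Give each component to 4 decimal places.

Heun on (u,v): k1 = f(x_n, state_n); k2 = f(x_n + h, state_n + h·k1); state_{n+1} = state_n + (h/2)·(k1 + k2).
0.000000: (0.500000, 0.760000)
  k1 = (0.656000, 0.011400)
  predictor → (0.565600, 0.761140)
  k2 = (0.741874, 0.084815)
  → (0.569894, 0.764811)
0.100000: (0.569894, 0.764811)
  k1 = (0.746878, 0.090052)
  predictor → (0.644581, 0.773816)
  k2 = (0.843019, 0.176070)
  → (0.649389, 0.778117)
(u(0.2), v(0.2)) ≈ (0.6494, 0.7781)

0.6494, 0.7781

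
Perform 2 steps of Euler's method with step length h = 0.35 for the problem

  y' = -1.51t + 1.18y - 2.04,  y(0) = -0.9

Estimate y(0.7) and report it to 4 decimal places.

Euler: y_{n+1} = y_n + h·f(t_n, y_n).
t=0.000000, y=-0.900000: f=-3.102000 → y ← -0.900000 + 0.35·(-3.102000) = -1.985700
t=0.350000, y=-1.985700: f=-4.911626 → y ← -1.985700 + 0.35·(-4.911626) = -3.704769
y(0.7) ≈ -3.7048

-3.7048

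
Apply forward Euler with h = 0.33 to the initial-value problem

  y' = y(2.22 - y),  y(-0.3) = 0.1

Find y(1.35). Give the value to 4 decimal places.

Euler: y_{n+1} = y_n + h·f(t_n, y_n).
t=-0.300000, y=0.100000: f=0.212000 → y ← 0.100000 + 0.33·0.212000 = 0.169960
t=0.030000, y=0.169960: f=0.348425 → y ← 0.169960 + 0.33·0.348425 = 0.284940
t=0.360000, y=0.284940: f=0.551376 → y ← 0.284940 + 0.33·0.551376 = 0.466894
t=0.690000, y=0.466894: f=0.818515 → y ← 0.466894 + 0.33·0.818515 = 0.737004
t=1.020000, y=0.737004: f=1.092974 → y ← 0.737004 + 0.33·1.092974 = 1.097686
y(1.35) ≈ 1.0977

1.0977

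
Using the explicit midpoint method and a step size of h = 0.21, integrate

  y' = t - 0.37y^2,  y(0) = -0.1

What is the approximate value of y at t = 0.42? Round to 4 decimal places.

-0.0128

Midpoint: k1 = f(t_n, y_n); k2 = f(t_n + h/2, y_n + (h/2)·k1); y_{n+1} = y_n + h·k2.
t=0.000000, y=-0.100000:
  k1 = f(0.000000, -0.100000) = -0.003700
  k2 = f(0.105000, -0.100389) = 0.101271
  y ← -0.100000 + 0.21·0.101271 = -0.078733
t=0.210000, y=-0.078733:
  k1 = f(0.210000, -0.078733) = 0.207706
  k2 = f(0.315000, -0.056924) = 0.313801
  y ← -0.078733 + 0.21·0.313801 = -0.012835
y(0.42) ≈ -0.0128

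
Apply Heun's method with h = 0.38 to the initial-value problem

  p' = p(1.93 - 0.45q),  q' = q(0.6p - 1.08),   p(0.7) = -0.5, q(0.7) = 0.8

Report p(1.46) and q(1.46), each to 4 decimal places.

Heun on (p,q): k1 = f(x_n, state_n); k2 = f(x_n + h, state_n + h·k1); state_{n+1} = state_n + (h/2)·(k1 + k2).
0.700000: (-0.500000, 0.800000)
  k1 = (-0.785000, -1.104000)
  predictor → (-0.798300, 0.380480)
  k2 = (-1.404037, -0.593161)
  → (-0.915917, 0.477539)
1.080000: (-0.915917, 0.477539)
  k1 = (-1.570896, -0.778175)
  predictor → (-1.512858, 0.181833)
  k2 = (-2.796026, -0.361432)
  → (-1.745632, 0.261014)
(p(1.46), q(1.46)) ≈ (-1.7456, 0.2610)

-1.7456, 0.2610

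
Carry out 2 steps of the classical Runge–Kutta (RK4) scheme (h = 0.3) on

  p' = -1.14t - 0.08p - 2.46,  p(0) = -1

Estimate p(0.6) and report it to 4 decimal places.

RK4: k1 = f(t_n, p_n); k2 = f(t_n + h/2, p_n + (h/2)·k1); k3 = f(t_n + h/2, p_n + (h/2)·k2); k4 = f(t_n + h, p_n + h·k3); p_{n+1} = p_n + (h/6)·(k1 + 2k2 + 2k3 + k4).
t=0.000000, p=-1.000000:
  k1 = f(0.000000, -1.000000) = -2.380000
  k2 = f(0.150000, -1.357000) = -2.522440
  k3 = f(0.150000, -1.378366) = -2.520731
  k4 = f(0.300000, -1.756219) = -2.661502
  p ← -1.000000 + (0.3/6)·(k1 + 2k2 + 2k3 + k4) = -1.756392
t=0.300000, p=-1.756392:
  k1 = f(0.300000, -1.756392) = -2.661489
  k2 = f(0.450000, -2.155615) = -2.800551
  k3 = f(0.450000, -2.176475) = -2.798882
  k4 = f(0.600000, -2.596057) = -2.936315
  p ← -1.756392 + (0.3/6)·(k1 + 2k2 + 2k3 + k4) = -2.596226
p(0.6) ≈ -2.5962

-2.5962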